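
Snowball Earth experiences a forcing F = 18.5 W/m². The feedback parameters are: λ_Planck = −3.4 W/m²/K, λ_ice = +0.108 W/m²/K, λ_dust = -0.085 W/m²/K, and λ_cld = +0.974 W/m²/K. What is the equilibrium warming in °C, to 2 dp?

7.70 °C

Net feedback parameter λ = (−3.4) + (+0.108) + (-0.085) + (+0.974) = -2.403 W/m²/K.
ΔT = −F/λ = −18.5/(-2.403) = 7.70 °C.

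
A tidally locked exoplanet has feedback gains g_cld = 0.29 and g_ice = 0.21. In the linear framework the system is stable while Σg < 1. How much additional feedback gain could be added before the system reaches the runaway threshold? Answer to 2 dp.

0.50

Current total gain = 0.29 + 0.21 = 0.5.
Margin to runaway = 1 − 0.5 = 0.50.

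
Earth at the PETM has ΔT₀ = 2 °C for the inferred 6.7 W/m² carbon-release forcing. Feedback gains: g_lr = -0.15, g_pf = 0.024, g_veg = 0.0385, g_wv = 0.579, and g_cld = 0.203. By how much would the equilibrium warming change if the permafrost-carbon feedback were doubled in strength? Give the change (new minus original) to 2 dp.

0.56 °C

Original: g = 0.6945, ΔT = 2/(1−0.6945) = 6.5466 °C.
With doubled permafrost-carbon: g' = 0.7185, ΔT' = 2/(1−0.7185) = 7.1048 °C.
Change = 7.1048 − 6.5466 = 0.56 °C.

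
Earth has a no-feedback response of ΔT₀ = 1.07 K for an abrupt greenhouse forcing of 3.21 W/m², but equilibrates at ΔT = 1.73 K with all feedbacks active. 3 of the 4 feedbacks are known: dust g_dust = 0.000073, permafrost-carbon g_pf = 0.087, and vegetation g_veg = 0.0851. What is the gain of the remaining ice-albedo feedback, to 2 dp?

Amplification A = ΔT/ΔT₀ = 1.73/1.07 = 1.617.
Total gain g = 1 − 1/A = 1 − 1/1.617 = 0.3816.
Known gains sum to 0.000073 + 0.087 + 0.0851 = 0.172173.
g_ice = 0.3816 − 0.172173 = 0.21.

0.21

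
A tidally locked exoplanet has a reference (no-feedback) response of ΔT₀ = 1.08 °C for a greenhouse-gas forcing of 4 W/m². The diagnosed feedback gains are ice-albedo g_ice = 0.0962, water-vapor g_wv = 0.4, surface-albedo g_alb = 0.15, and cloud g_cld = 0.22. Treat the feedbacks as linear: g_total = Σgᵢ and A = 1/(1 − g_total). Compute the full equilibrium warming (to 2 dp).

8.07 °C

Total gain g = 0.0962 + 0.4 + 0.15 + 0.22 = 0.8662.
Amplification A = 1/(1 − 0.8662) = 7.474.
ΔT = 1.08 × 7.474 = 8.07 °C.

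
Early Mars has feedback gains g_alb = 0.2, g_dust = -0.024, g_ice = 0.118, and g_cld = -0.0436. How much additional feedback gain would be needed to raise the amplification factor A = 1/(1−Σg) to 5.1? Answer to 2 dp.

0.55

Current total gain = 0.2504.
Target gain for A = 5.1: g* = 1 − 1/5.1 = 0.8039.
Additional gain needed = 0.8039 − 0.2504 = 0.55.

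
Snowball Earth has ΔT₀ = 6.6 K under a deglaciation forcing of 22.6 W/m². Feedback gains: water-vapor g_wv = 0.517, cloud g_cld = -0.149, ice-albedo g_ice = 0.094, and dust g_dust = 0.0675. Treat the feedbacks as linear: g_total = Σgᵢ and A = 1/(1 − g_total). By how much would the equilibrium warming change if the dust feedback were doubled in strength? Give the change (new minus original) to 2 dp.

Original: g = 0.5295, ΔT = 6.6/(1−0.5295) = 14.0276 K.
With doubled dust: g' = 0.597, ΔT' = 6.6/(1−0.597) = 16.3772 K.
Change = 16.3772 − 14.0276 = 2.35 K.

2.35 K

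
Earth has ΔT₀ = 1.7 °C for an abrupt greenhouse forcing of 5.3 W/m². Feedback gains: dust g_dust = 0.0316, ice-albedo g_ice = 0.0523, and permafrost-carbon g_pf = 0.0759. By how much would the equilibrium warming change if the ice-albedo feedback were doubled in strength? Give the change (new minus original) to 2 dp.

0.13 °C

Original: g = 0.1598, ΔT = 1.7/(1−0.1598) = 2.0233 °C.
With doubled ice-albedo: g' = 0.2121, ΔT' = 1.7/(1−0.2121) = 2.1576 °C.
Change = 2.1576 − 2.0233 = 0.13 °C.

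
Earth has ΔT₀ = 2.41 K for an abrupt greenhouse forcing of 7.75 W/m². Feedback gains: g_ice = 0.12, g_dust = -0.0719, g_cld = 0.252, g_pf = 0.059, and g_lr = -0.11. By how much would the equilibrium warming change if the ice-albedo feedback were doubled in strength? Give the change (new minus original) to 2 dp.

0.61 K

Original: g = 0.2491, ΔT = 2.41/(1−0.2491) = 3.2095 K.
With doubled ice-albedo: g' = 0.3691, ΔT' = 2.41/(1−0.3691) = 3.8199 K.
Change = 3.8199 − 3.2095 = 0.61 K.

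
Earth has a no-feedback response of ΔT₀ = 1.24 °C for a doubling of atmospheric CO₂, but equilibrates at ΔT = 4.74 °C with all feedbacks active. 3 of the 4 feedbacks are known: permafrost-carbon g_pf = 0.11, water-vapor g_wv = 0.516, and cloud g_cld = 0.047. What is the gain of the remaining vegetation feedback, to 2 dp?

Amplification A = ΔT/ΔT₀ = 4.74/1.24 = 3.823.
Total gain g = 1 − 1/A = 1 − 1/3.823 = 0.7384.
Known gains sum to 0.11 + 0.516 + 0.047 = 0.673.
g_veg = 0.7384 − 0.673 = 0.07.

0.07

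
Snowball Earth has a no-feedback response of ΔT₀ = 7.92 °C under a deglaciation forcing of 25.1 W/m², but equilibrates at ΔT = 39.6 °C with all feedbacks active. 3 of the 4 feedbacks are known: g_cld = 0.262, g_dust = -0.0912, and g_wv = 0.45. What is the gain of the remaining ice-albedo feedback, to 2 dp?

0.18

Amplification A = ΔT/ΔT₀ = 39.6/7.92 = 5.
Total gain g = 1 − 1/A = 1 − 1/5 = 0.8.
Known gains sum to 0.262 − 0.0912 + 0.45 = 0.6208.
g_ice = 0.8 − 0.6208 = 0.18.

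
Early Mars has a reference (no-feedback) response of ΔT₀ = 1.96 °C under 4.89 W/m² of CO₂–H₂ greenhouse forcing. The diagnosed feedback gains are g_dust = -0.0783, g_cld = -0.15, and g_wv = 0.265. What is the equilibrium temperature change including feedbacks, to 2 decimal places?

Total gain g = -0.0783 − 0.15 + 0.265 = 0.0367.
Amplification A = 1/(1 − 0.0367) = 1.038.
ΔT = 1.96 × 1.038 = 2.03 °C.

2.03 °C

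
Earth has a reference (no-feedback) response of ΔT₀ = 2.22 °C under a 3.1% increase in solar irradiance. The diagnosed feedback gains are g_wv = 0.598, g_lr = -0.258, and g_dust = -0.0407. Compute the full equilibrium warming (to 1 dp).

3.2 °C

Total gain g = 0.598 − 0.258 − 0.0407 = 0.2993.
Amplification A = 1/(1 − 0.2993) = 1.427.
ΔT = 2.22 × 1.427 = 3.2 °C.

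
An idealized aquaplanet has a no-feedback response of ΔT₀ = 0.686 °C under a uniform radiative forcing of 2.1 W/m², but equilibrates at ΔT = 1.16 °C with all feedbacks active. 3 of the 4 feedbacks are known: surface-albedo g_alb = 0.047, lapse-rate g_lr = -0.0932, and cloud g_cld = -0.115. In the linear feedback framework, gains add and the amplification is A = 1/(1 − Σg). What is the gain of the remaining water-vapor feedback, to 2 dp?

Amplification A = ΔT/ΔT₀ = 1.16/0.686 = 1.691.
Total gain g = 1 − 1/A = 1 − 1/1.691 = 0.4086.
Known gains sum to 0.047 − 0.0932 − 0.115 = -0.1612.
g_wv = 0.4086 + 0.1612 = 0.57.

0.57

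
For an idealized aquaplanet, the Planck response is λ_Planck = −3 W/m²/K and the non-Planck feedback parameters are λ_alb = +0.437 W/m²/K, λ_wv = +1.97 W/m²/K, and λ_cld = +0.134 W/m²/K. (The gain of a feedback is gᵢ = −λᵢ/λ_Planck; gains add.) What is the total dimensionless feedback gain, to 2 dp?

Convert to gains: g_alb = 0.437/3 = 0.1457; g_wv = 1.97/3 = 0.6567; g_cld = 0.134/3 = 0.04467.
Total gain g = 0.84707.

0.85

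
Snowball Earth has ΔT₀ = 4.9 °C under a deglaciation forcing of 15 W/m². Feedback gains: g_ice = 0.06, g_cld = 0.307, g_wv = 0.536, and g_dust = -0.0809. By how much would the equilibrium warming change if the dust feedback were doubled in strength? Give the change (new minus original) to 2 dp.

-8.61 °C

Original: g = 0.8221, ΔT = 4.9/(1−0.8221) = 27.5436 °C.
With doubled dust: g' = 0.7412, ΔT' = 4.9/(1−0.7412) = 18.9335 °C.
Change = 18.9335 − 27.5436 = -8.61 °C.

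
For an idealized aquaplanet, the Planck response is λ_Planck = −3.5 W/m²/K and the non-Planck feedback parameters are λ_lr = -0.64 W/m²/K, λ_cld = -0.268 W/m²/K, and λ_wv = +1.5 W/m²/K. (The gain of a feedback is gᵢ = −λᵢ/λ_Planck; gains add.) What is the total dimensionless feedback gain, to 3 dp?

Convert to gains: g_lr = -0.64/3.5 = -0.1829; g_cld = -0.268/3.5 = -0.07657; g_wv = 1.5/3.5 = 0.4286.
Total gain g = 0.16913.

0.169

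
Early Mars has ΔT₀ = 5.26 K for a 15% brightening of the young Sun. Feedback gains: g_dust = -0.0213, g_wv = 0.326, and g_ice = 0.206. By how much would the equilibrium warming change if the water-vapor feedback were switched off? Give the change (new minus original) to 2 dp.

-4.30 K

Original: g = 0.5107, ΔT = 5.26/(1−0.5107) = 10.7501 K.
Without water-vapor: g' = 0.1847, ΔT' = 5.26/(1−0.1847) = 6.4516 K.
Change = 6.4516 − 10.7501 = -4.30 K.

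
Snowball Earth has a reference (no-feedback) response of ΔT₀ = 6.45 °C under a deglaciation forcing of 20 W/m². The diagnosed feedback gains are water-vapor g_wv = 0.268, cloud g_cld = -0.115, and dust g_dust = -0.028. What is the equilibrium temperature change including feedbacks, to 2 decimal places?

Total gain g = 0.268 − 0.115 − 0.028 = 0.125.
Amplification A = 1/(1 − 0.125) = 1.143.
ΔT = 6.45 × 1.143 = 7.37 °C.

7.37 °C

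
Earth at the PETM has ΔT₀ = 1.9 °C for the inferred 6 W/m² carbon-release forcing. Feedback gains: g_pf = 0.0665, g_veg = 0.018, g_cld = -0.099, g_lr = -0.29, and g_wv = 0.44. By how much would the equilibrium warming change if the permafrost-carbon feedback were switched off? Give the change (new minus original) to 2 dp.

Original: g = 0.1355, ΔT = 1.9/(1−0.1355) = 2.1978 °C.
Without permafrost-carbon: g' = 0.069, ΔT' = 1.9/(1−0.069) = 2.0408 °C.
Change = 2.0408 − 2.1978 = -0.16 °C.

-0.16 °C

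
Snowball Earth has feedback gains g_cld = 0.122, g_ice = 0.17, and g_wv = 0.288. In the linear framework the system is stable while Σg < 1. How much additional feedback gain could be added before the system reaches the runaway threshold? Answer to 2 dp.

Current total gain = 0.122 + 0.17 + 0.288 = 0.58.
Margin to runaway = 1 − 0.58 = 0.42.

0.42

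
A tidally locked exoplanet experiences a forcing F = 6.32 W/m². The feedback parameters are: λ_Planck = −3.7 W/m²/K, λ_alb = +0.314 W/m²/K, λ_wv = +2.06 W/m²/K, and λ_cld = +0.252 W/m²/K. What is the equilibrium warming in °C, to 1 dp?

5.9 °C

Net feedback parameter λ = (−3.7) + (+0.314) + (+2.06) + (+0.252) = -1.074 W/m²/K.
ΔT = −F/λ = −6.32/(-1.074) = 5.9 °C.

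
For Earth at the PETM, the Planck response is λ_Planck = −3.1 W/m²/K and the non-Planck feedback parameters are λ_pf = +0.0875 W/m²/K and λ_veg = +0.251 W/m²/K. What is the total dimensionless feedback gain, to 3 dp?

0.109

Convert to gains: g_pf = 0.0875/3.1 = 0.02823; g_veg = 0.251/3.1 = 0.08097.
Total gain g = 0.1092.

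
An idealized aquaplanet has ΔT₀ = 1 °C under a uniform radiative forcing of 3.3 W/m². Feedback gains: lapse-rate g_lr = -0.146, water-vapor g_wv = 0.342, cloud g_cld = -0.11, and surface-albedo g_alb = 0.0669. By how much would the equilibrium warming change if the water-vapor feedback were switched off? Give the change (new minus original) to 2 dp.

Original: g = 0.1529, ΔT = 1/(1−0.1529) = 1.1805 °C.
Without water-vapor: g' = -0.1891, ΔT' = 1/(1+0.1891) = 0.8410 °C.
Change = 0.8410 − 1.1805 = -0.34 °C.

-0.34 °C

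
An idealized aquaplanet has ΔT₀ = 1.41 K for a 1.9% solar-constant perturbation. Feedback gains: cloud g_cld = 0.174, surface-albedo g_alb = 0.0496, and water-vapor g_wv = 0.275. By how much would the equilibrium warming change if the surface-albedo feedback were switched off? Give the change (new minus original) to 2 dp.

Original: g = 0.4986, ΔT = 1.41/(1−0.4986) = 2.8121 K.
Without surface-albedo: g' = 0.449, ΔT' = 1.41/(1−0.449) = 2.5590 K.
Change = 2.5590 − 2.8121 = -0.25 K.

-0.25 K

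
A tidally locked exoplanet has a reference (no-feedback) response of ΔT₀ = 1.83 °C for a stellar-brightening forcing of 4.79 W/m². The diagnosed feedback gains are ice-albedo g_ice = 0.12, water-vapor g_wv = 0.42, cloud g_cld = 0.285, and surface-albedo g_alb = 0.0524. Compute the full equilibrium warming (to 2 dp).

14.93 °C

Total gain g = 0.12 + 0.42 + 0.285 + 0.0524 = 0.8774.
Amplification A = 1/(1 − 0.8774) = 8.157.
ΔT = 1.83 × 8.157 = 14.93 °C.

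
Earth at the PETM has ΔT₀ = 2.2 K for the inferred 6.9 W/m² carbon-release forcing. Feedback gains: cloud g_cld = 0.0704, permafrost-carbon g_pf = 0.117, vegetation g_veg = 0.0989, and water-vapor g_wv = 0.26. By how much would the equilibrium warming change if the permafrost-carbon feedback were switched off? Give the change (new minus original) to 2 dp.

-0.99 K

Original: g = 0.5463, ΔT = 2.2/(1−0.5463) = 4.8490 K.
Without permafrost-carbon: g' = 0.4293, ΔT' = 2.2/(1−0.4293) = 3.8549 K.
Change = 3.8549 − 4.8490 = -0.99 K.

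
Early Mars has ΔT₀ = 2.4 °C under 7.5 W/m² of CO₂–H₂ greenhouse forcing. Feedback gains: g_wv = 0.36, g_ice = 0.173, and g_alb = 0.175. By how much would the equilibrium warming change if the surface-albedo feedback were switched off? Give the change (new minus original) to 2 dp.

Original: g = 0.708, ΔT = 2.4/(1−0.708) = 8.2192 °C.
Without surface-albedo: g' = 0.533, ΔT' = 2.4/(1−0.533) = 5.1392 °C.
Change = 5.1392 − 8.2192 = -3.08 °C.

-3.08 °C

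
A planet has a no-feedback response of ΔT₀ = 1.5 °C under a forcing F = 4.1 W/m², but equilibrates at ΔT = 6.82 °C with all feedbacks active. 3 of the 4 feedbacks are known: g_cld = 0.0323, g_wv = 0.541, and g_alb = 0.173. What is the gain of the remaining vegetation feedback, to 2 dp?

0.03

Amplification A = ΔT/ΔT₀ = 6.82/1.5 = 4.547.
Total gain g = 1 − 1/A = 1 − 1/4.547 = 0.7801.
Known gains sum to 0.0323 + 0.541 + 0.173 = 0.7463.
g_veg = 0.7801 − 0.7463 = 0.03.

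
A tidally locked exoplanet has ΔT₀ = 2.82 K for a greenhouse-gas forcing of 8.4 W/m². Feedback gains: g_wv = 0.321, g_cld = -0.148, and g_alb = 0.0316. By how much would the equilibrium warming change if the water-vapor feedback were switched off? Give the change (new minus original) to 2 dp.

-1.02 K

Original: g = 0.2046, ΔT = 2.82/(1−0.2046) = 3.5454 K.
Without water-vapor: g' = -0.1164, ΔT' = 2.82/(1+0.1164) = 2.5260 K.
Change = 2.5260 − 3.5454 = -1.02 K.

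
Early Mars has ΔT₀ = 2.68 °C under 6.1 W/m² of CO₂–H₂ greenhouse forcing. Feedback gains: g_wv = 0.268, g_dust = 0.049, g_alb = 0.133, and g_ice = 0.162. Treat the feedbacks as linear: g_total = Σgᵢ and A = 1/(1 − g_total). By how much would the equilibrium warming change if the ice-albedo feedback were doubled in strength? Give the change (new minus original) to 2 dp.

4.95 °C

Original: g = 0.612, ΔT = 2.68/(1−0.612) = 6.9072 °C.
With doubled ice-albedo: g' = 0.774, ΔT' = 2.68/(1−0.774) = 11.8584 °C.
Change = 11.8584 − 6.9072 = 4.95 °C.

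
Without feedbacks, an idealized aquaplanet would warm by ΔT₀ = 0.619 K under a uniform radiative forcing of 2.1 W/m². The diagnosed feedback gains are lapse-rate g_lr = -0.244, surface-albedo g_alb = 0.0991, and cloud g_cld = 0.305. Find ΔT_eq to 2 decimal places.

0.74 K

Total gain g = -0.244 + 0.0991 + 0.305 = 0.1601.
Amplification A = 1/(1 − 0.1601) = 1.191.
ΔT = 0.619 × 1.191 = 0.74 K.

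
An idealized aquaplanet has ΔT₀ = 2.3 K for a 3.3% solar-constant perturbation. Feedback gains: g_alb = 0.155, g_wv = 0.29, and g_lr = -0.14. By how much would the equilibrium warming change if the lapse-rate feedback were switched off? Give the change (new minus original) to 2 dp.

Original: g = 0.305, ΔT = 2.3/(1−0.305) = 3.3094 K.
Without lapse-rate: g' = 0.445, ΔT' = 2.3/(1−0.445) = 4.1441 K.
Change = 4.1441 − 3.3094 = 0.83 K.

0.83 K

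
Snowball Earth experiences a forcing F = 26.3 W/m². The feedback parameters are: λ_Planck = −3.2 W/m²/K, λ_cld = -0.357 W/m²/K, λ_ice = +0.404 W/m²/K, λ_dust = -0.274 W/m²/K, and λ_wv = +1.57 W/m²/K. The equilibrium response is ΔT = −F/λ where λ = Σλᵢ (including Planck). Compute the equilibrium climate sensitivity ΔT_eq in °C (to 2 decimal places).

Net feedback parameter λ = (−3.2) + (-0.357) + (+0.404) + (-0.274) + (+1.57) = -1.857 W/m²/K.
ΔT = −F/λ = −26.3/(-1.857) = 14.16 °C.

14.16 °C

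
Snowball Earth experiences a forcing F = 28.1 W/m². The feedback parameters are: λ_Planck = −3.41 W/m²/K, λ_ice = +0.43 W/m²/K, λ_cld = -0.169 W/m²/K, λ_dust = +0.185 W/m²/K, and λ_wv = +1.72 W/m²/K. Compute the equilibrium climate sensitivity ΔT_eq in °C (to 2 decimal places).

22.59 °C

Net feedback parameter λ = (−3.41) + (+0.43) + (-0.169) + (+0.185) + (+1.72) = -1.244 W/m²/K.
ΔT = −F/λ = −28.1/(-1.244) = 22.59 °C.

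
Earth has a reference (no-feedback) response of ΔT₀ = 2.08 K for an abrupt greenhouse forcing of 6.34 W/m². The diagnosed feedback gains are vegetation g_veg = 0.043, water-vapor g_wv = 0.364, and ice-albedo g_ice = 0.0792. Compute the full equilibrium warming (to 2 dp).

4.05 K

Total gain g = 0.043 + 0.364 + 0.0792 = 0.4862.
Amplification A = 1/(1 − 0.4862) = 1.946.
ΔT = 2.08 × 1.946 = 4.05 K.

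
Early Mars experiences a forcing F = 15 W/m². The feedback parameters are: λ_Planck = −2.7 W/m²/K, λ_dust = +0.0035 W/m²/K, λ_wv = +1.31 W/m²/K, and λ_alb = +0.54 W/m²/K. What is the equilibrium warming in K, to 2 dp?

17.72 K

Net feedback parameter λ = (−2.7) + (+0.0035) + (+1.31) + (+0.54) = -0.8465 W/m²/K.
ΔT = −F/λ = −15/(-0.8465) = 17.72 K.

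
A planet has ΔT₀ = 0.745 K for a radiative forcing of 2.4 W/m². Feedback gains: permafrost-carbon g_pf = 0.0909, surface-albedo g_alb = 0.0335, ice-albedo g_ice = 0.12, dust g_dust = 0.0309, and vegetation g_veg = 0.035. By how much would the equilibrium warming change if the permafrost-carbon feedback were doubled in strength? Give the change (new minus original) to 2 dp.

Original: g = 0.3103, ΔT = 0.745/(1−0.3103) = 1.0802 K.
With doubled permafrost-carbon: g' = 0.4012, ΔT' = 0.745/(1−0.4012) = 1.2442 K.
Change = 1.2442 − 1.0802 = 0.16 K.

0.16 K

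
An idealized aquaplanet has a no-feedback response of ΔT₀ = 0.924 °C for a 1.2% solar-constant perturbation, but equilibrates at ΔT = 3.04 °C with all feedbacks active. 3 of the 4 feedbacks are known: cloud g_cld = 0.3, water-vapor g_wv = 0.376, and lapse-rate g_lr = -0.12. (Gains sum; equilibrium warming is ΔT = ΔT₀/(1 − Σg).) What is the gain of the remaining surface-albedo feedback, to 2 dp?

0.14

Amplification A = ΔT/ΔT₀ = 3.04/0.924 = 3.29.
Total gain g = 1 − 1/A = 1 − 1/3.29 = 0.696.
Known gains sum to 0.3 + 0.376 − 0.12 = 0.556.
g_alb = 0.696 − 0.556 = 0.14.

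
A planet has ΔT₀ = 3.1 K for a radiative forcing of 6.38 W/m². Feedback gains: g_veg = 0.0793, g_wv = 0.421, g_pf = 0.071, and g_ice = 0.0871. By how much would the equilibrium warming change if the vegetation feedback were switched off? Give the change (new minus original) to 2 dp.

Original: g = 0.6584, ΔT = 3.1/(1−0.6584) = 9.0749 K.
Without vegetation: g' = 0.5791, ΔT' = 3.1/(1−0.5791) = 7.3652 K.
Change = 7.3652 − 9.0749 = -1.71 K.

-1.71 K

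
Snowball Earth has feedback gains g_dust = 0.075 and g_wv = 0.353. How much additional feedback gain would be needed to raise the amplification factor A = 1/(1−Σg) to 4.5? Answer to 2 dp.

Current total gain = 0.428.
Target gain for A = 4.5: g* = 1 − 1/4.5 = 0.7778.
Additional gain needed = 0.7778 − 0.428 = 0.35.

0.35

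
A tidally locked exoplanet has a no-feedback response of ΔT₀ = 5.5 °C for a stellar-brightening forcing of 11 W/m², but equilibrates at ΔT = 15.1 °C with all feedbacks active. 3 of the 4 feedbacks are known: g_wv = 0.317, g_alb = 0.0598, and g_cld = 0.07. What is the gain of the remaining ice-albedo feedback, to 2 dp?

Amplification A = ΔT/ΔT₀ = 15.1/5.5 = 2.745.
Total gain g = 1 − 1/A = 1 − 1/2.745 = 0.6357.
Known gains sum to 0.317 + 0.0598 + 0.07 = 0.4468.
g_ice = 0.6357 − 0.4468 = 0.19.

0.19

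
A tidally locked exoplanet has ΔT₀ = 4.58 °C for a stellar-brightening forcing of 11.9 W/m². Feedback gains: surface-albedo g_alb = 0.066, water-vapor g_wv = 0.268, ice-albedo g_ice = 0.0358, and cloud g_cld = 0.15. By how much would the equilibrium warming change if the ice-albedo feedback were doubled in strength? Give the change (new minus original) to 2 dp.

Original: g = 0.5198, ΔT = 4.58/(1−0.5198) = 9.5377 °C.
With doubled ice-albedo: g' = 0.5556, ΔT' = 4.58/(1−0.5556) = 10.3060 °C.
Change = 10.3060 − 9.5377 = 0.77 °C.

0.77 °C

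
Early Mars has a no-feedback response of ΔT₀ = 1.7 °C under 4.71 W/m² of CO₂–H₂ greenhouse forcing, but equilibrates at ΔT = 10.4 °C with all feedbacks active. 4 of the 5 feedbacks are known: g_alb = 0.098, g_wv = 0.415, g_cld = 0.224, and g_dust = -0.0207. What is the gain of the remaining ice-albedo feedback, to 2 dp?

0.12

Amplification A = ΔT/ΔT₀ = 10.4/1.7 = 6.118.
Total gain g = 1 − 1/A = 1 − 1/6.118 = 0.8365.
Known gains sum to 0.098 + 0.415 + 0.224 − 0.0207 = 0.7163.
g_ice = 0.8365 − 0.7163 = 0.12.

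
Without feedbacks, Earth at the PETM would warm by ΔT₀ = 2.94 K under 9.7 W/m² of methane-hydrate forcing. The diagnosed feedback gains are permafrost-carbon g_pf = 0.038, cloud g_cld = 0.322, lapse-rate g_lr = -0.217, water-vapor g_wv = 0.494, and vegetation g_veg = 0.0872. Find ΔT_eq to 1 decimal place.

Total gain g = 0.038 + 0.322 − 0.217 + 0.494 + 0.0872 = 0.7242.
Amplification A = 1/(1 − 0.7242) = 3.626.
ΔT = 2.94 × 3.626 = 10.7 K.

10.7 K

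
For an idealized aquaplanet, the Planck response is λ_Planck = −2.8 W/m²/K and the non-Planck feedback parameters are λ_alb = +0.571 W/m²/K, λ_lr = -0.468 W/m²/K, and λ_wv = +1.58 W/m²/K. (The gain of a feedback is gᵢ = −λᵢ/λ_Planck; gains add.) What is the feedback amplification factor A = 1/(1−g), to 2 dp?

2.51

Convert to gains: g_alb = 0.571/2.8 = 0.2039; g_lr = -0.468/2.8 = -0.1671; g_wv = 1.58/2.8 = 0.5643.
Total gain g = 0.6011.
A = 1/(1 − 0.6011) = 2.51.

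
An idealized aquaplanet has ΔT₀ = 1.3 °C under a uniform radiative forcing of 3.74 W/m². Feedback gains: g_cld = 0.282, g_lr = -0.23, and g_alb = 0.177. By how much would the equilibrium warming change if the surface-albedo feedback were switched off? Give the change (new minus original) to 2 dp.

-0.31 °C

Original: g = 0.229, ΔT = 1.3/(1−0.229) = 1.6861 °C.
Without surface-albedo: g' = 0.052, ΔT' = 1.3/(1−0.052) = 1.3713 °C.
Change = 1.3713 − 1.6861 = -0.31 °C.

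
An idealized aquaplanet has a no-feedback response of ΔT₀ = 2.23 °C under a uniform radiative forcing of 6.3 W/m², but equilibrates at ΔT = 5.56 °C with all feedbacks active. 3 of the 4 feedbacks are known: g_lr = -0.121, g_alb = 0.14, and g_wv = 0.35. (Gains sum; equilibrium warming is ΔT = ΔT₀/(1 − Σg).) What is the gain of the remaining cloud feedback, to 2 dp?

Amplification A = ΔT/ΔT₀ = 5.56/2.23 = 2.493.
Total gain g = 1 − 1/A = 1 − 1/2.493 = 0.5989.
Known gains sum to -0.121 + 0.14 + 0.35 = 0.369.
g_cld = 0.5989 − 0.369 = 0.23.

0.23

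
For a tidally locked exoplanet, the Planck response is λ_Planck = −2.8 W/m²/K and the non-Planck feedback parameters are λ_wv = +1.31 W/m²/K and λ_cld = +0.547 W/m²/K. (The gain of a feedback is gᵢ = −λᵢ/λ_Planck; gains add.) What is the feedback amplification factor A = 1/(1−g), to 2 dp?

2.97

Convert to gains: g_wv = 1.31/2.8 = 0.4679; g_cld = 0.547/2.8 = 0.1954.
Total gain g = 0.6633.
A = 1/(1 − 0.6633) = 2.97.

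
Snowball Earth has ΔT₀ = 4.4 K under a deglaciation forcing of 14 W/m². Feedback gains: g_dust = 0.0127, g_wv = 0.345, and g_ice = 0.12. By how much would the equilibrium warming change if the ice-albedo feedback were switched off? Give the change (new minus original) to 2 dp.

Original: g = 0.4777, ΔT = 4.4/(1−0.4777) = 8.4243 K.
Without ice-albedo: g' = 0.3577, ΔT' = 4.4/(1−0.3577) = 6.8504 K.
Change = 6.8504 − 8.4243 = -1.57 K.

-1.57 K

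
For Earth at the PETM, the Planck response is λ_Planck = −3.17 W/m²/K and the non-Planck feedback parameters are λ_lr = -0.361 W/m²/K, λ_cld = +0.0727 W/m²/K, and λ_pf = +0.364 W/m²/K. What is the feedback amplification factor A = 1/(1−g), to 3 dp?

1.024

Convert to gains: g_lr = -0.361/3.17 = -0.1139; g_cld = 0.0727/3.17 = 0.02293; g_pf = 0.364/3.17 = 0.1148.
Total gain g = 0.02383.
A = 1/(1 − 0.02383) = 1.024.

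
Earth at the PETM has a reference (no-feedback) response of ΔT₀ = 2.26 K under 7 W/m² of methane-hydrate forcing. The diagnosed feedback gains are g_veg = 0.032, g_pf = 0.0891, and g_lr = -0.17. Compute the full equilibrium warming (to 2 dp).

2.15 K

Total gain g = 0.032 + 0.0891 − 0.17 = -0.0489.
Amplification A = 1/(1 + 0.0489) = 0.9534.
ΔT = 2.26 × 0.9534 = 2.15 K.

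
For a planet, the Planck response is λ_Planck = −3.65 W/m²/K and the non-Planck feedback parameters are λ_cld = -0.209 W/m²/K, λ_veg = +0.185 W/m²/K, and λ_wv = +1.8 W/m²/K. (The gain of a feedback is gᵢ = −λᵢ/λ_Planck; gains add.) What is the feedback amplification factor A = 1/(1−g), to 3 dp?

1.948

Convert to gains: g_cld = -0.209/3.65 = -0.05726; g_veg = 0.185/3.65 = 0.05068; g_wv = 1.8/3.65 = 0.4932.
Total gain g = 0.48662.
A = 1/(1 − 0.48662) = 1.948.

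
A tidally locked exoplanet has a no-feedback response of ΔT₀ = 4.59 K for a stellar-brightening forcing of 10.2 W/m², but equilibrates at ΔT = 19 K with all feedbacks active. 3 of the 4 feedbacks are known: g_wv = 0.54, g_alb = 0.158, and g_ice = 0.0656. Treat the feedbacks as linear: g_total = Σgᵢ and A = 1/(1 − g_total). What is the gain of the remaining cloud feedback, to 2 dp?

Amplification A = ΔT/ΔT₀ = 19/4.59 = 4.139.
Total gain g = 1 − 1/A = 1 − 1/4.139 = 0.7584.
Known gains sum to 0.54 + 0.158 + 0.0656 = 0.7636.
g_cld = 0.7584 − 0.7636 = -0.01.

-0.01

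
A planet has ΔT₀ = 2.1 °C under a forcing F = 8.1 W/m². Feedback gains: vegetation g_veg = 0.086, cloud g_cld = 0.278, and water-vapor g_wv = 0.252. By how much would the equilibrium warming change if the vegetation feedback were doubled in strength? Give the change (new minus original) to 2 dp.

Original: g = 0.616, ΔT = 2.1/(1−0.616) = 5.4688 °C.
With doubled vegetation: g' = 0.702, ΔT' = 2.1/(1−0.702) = 7.0470 °C.
Change = 7.0470 − 5.4688 = 1.58 °C.

1.58 °C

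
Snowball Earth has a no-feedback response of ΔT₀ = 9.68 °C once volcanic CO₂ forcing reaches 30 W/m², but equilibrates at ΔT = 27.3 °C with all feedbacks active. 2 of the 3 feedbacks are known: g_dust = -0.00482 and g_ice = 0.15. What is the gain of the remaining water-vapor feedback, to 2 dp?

0.50

Amplification A = ΔT/ΔT₀ = 27.3/9.68 = 2.82.
Total gain g = 1 − 1/A = 1 − 1/2.82 = 0.6454.
Known gains sum to -0.00482 + 0.15 = 0.14518.
g_wv = 0.6454 − 0.14518 = 0.50.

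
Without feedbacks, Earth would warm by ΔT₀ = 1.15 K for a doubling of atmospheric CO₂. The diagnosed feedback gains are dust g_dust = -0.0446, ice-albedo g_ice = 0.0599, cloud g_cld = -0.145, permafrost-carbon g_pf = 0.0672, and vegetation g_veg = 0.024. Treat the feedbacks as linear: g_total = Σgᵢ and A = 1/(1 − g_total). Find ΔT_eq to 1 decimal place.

1.1 K

Total gain g = -0.0446 + 0.0599 − 0.145 + 0.0672 + 0.024 = -0.0385.
Amplification A = 1/(1 + 0.0385) = 0.9629.
ΔT = 1.15 × 0.9629 = 1.1 K.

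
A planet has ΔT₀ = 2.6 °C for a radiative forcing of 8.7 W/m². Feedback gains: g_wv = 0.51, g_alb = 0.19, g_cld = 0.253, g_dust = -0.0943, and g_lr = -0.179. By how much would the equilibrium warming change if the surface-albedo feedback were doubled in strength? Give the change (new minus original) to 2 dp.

Original: g = 0.6797, ΔT = 2.6/(1−0.6797) = 8.1174 °C.
With doubled surface-albedo: g' = 0.8697, ΔT' = 2.6/(1−0.8697) = 19.9540 °C.
Change = 19.9540 − 8.1174 = 11.84 °C.

11.84 °C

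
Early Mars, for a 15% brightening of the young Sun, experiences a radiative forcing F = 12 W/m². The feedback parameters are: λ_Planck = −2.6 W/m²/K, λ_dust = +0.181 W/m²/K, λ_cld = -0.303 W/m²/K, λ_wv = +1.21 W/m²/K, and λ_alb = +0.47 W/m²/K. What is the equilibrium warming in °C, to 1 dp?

11.5 °C

Net feedback parameter λ = (−2.6) + (+0.181) + (-0.303) + (+1.21) + (+0.47) = -1.042 W/m²/K.
ΔT = −F/λ = −12/(-1.042) = 11.5 °C.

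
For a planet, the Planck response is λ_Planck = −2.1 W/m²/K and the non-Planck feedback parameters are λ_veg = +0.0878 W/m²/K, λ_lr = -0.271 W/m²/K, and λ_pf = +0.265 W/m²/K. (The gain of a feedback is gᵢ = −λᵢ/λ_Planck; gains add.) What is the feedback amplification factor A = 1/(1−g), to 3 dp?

1.041

Convert to gains: g_veg = 0.0878/2.1 = 0.04181; g_lr = -0.271/2.1 = -0.129; g_pf = 0.265/2.1 = 0.1262.
Total gain g = 0.03901.
A = 1/(1 − 0.03901) = 1.041.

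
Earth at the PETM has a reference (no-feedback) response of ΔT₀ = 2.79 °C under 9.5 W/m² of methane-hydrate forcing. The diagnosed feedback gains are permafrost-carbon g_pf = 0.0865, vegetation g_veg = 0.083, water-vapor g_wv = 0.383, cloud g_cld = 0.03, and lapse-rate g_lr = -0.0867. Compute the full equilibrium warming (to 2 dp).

Total gain g = 0.0865 + 0.083 + 0.383 + 0.03 − 0.0867 = 0.4958.
Amplification A = 1/(1 − 0.4958) = 1.983.
ΔT = 2.79 × 1.983 = 5.53 °C.

5.53 °C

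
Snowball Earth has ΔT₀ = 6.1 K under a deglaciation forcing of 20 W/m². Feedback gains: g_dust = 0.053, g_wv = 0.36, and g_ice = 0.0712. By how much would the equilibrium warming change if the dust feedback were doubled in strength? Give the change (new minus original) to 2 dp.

Original: g = 0.4842, ΔT = 6.1/(1−0.4842) = 11.8263 K.
With doubled dust: g' = 0.5372, ΔT' = 6.1/(1−0.5372) = 13.1806 K.
Change = 13.1806 − 11.8263 = 1.35 K.

1.35 K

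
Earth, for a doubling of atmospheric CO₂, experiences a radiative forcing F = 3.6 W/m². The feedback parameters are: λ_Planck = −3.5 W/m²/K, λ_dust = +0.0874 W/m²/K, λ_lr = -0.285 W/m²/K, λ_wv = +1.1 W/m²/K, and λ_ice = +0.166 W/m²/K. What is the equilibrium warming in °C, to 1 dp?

Net feedback parameter λ = (−3.5) + (+0.0874) + (-0.285) + (+1.1) + (+0.166) = -2.4316 W/m²/K.
ΔT = −F/λ = −3.6/(-2.4316) = 1.5 °C.

1.5 °C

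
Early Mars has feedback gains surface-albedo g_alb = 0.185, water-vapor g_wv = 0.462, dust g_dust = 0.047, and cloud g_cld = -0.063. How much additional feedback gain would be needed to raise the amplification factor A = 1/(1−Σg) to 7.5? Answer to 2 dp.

Current total gain = 0.631.
Target gain for A = 7.5: g* = 1 − 1/7.5 = 0.8667.
Additional gain needed = 0.8667 − 0.631 = 0.24.

0.24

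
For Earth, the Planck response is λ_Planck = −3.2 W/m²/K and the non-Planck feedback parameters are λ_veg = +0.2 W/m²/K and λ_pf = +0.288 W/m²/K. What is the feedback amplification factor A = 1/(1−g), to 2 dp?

Convert to gains: g_veg = 0.2/3.2 = 0.0625; g_pf = 0.288/3.2 = 0.09.
Total gain g = 0.1525.
A = 1/(1 − 0.1525) = 1.18.

1.18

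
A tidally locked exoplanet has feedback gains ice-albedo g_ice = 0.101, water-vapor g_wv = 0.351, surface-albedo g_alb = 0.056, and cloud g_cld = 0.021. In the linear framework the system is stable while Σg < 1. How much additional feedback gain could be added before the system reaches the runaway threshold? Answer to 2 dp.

Current total gain = 0.101 + 0.351 + 0.056 + 0.021 = 0.529.
Margin to runaway = 1 − 0.529 = 0.47.

0.47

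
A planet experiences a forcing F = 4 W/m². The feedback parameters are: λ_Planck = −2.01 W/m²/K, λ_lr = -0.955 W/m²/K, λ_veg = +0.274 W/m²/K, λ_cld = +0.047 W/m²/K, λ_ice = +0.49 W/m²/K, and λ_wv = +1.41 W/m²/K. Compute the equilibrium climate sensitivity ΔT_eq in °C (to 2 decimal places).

5.38 °C

Net feedback parameter λ = (−2.01) + (-0.955) + (+0.274) + (+0.047) + (+0.49) + (+1.41) = -0.744 W/m²/K.
ΔT = −F/λ = −4/(-0.744) = 5.38 °C.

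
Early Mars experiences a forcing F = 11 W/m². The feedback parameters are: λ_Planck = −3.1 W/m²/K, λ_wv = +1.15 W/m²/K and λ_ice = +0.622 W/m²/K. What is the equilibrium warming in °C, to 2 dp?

8.28 °C

Net feedback parameter λ = (−3.1) + (+1.15) + (+0.622) = -1.328 W/m²/K.
ΔT = −F/λ = −11/(-1.328) = 8.28 °C.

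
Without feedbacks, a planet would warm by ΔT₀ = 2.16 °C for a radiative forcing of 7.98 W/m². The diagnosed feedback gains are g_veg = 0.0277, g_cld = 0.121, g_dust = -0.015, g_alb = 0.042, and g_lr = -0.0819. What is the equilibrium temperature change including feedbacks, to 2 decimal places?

Total gain g = 0.0277 + 0.121 − 0.015 + 0.042 − 0.0819 = 0.0938.
Amplification A = 1/(1 − 0.0938) = 1.104.
ΔT = 2.16 × 1.104 = 2.38 °C.

2.38 °C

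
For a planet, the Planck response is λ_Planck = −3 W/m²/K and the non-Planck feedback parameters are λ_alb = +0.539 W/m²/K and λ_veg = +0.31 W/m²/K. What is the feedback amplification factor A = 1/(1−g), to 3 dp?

1.395

Convert to gains: g_alb = 0.539/3 = 0.1797; g_veg = 0.31/3 = 0.1033.
Total gain g = 0.283.
A = 1/(1 − 0.283) = 1.395.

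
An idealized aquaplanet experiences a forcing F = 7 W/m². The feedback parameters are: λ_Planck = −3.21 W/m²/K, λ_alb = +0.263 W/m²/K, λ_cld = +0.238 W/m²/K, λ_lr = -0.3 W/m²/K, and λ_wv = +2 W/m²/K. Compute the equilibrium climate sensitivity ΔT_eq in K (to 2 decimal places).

6.94 K

Net feedback parameter λ = (−3.21) + (+0.263) + (+0.238) + (-0.3) + (+2) = -1.009 W/m²/K.
ΔT = −F/λ = −7/(-1.009) = 6.94 K.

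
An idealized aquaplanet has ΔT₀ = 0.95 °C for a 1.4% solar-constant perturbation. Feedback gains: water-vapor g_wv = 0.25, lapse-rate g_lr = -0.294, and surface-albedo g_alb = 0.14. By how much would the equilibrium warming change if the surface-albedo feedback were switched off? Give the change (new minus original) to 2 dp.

Original: g = 0.096, ΔT = 0.95/(1−0.096) = 1.0509 °C.
Without surface-albedo: g' = -0.044, ΔT' = 0.95/(1+0.044) = 0.9100 °C.
Change = 0.9100 − 1.0509 = -0.14 °C.

-0.14 °C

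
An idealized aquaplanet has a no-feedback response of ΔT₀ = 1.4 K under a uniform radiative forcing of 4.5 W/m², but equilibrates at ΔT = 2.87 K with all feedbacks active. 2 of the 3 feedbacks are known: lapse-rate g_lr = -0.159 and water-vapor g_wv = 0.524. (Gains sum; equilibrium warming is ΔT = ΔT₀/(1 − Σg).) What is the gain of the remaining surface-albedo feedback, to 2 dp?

Amplification A = ΔT/ΔT₀ = 2.87/1.4 = 2.05.
Total gain g = 1 − 1/A = 1 − 1/2.05 = 0.5122.
Known gains sum to -0.159 + 0.524 = 0.365.
g_alb = 0.5122 − 0.365 = 0.15.

0.15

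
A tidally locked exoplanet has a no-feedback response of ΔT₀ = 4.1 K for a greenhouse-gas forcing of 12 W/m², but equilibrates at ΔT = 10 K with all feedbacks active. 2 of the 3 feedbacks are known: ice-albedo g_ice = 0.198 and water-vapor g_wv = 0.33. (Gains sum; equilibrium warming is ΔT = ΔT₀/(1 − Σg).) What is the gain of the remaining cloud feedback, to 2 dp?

Amplification A = ΔT/ΔT₀ = 10/4.1 = 2.439.
Total gain g = 1 − 1/A = 1 − 1/2.439 = 0.59.
Known gains sum to 0.198 + 0.33 = 0.528.
g_cld = 0.59 − 0.528 = 0.06.

0.06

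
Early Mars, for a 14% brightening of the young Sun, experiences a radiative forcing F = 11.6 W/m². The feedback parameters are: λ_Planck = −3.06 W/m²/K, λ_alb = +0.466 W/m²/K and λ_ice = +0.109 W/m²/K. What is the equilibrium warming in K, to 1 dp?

4.7 K

Net feedback parameter λ = (−3.06) + (+0.466) + (+0.109) = -2.485 W/m²/K.
ΔT = −F/λ = −11.6/(-2.485) = 4.7 K.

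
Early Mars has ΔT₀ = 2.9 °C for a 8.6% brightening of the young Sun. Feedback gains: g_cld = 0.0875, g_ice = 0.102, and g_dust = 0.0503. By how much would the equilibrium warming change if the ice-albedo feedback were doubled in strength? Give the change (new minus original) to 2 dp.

0.59 °C

Original: g = 0.2398, ΔT = 2.9/(1−0.2398) = 3.8148 °C.
With doubled ice-albedo: g' = 0.3418, ΔT' = 2.9/(1−0.3418) = 4.4060 °C.
Change = 4.4060 − 3.8148 = 0.59 °C.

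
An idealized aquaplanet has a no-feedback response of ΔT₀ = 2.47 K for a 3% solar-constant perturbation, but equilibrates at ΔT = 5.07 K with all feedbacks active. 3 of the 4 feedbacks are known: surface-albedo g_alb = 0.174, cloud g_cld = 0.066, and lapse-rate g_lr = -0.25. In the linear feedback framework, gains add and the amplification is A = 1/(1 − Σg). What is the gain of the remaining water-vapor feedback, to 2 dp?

Amplification A = ΔT/ΔT₀ = 5.07/2.47 = 2.053.
Total gain g = 1 − 1/A = 1 − 1/2.053 = 0.5129.
Known gains sum to 0.174 + 0.066 − 0.25 = -0.01.
g_wv = 0.5129 + 0.01 = 0.52.

0.52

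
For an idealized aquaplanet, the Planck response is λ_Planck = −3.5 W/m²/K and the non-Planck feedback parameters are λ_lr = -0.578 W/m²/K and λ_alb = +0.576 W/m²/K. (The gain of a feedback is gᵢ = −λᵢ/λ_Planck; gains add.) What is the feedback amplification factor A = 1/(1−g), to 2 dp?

1.00

Convert to gains: g_lr = -0.578/3.5 = -0.1651; g_alb = 0.576/3.5 = 0.1646.
Total gain g = -0.0005.
A = 1/(1 + 0.0005) = 1.00.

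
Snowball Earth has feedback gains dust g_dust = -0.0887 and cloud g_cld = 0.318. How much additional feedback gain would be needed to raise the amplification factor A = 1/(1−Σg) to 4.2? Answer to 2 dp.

0.53

Current total gain = 0.2293.
Target gain for A = 4.2: g* = 1 − 1/4.2 = 0.7619.
Additional gain needed = 0.7619 − 0.2293 = 0.53.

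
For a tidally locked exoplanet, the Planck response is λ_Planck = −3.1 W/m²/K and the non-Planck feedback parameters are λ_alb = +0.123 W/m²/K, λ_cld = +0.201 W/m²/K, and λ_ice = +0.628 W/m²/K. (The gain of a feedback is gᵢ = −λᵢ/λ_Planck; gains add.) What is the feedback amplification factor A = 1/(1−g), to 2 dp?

1.44

Convert to gains: g_alb = 0.123/3.1 = 0.03968; g_cld = 0.201/3.1 = 0.06484; g_ice = 0.628/3.1 = 0.2026.
Total gain g = 0.30712.
A = 1/(1 − 0.30712) = 1.44.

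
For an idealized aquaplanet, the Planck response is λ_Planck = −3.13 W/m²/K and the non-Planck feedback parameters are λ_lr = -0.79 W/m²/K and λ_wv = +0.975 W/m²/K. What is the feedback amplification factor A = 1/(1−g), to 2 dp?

1.06

Convert to gains: g_lr = -0.79/3.13 = -0.2524; g_wv = 0.975/3.13 = 0.3115.
Total gain g = 0.0591.
A = 1/(1 − 0.0591) = 1.06.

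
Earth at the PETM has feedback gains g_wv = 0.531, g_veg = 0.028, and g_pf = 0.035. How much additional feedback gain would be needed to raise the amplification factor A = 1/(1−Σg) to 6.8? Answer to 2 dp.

Current total gain = 0.594.
Target gain for A = 6.8: g* = 1 − 1/6.8 = 0.8529.
Additional gain needed = 0.8529 − 0.594 = 0.26.

0.26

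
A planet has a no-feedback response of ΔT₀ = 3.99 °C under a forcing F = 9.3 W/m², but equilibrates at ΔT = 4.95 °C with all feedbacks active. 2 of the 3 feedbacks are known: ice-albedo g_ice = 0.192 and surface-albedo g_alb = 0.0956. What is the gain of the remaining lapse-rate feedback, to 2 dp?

Amplification A = ΔT/ΔT₀ = 4.95/3.99 = 1.241.
Total gain g = 1 − 1/A = 1 − 1/1.241 = 0.1942.
Known gains sum to 0.192 + 0.0956 = 0.2876.
g_lr = 0.1942 − 0.2876 = -0.09.

-0.09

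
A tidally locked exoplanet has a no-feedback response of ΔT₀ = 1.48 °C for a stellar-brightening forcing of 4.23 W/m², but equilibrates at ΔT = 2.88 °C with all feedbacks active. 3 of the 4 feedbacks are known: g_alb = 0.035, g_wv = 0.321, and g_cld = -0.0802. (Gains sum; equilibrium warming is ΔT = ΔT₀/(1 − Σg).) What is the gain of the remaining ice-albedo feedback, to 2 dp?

Amplification A = ΔT/ΔT₀ = 2.88/1.48 = 1.946.
Total gain g = 1 − 1/A = 1 − 1/1.946 = 0.4861.
Known gains sum to 0.035 + 0.321 − 0.0802 = 0.2758.
g_ice = 0.4861 − 0.2758 = 0.21.

0.21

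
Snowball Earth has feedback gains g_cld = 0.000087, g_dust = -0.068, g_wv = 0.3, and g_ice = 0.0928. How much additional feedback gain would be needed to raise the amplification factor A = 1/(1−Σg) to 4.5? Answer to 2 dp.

0.45

Current total gain = 0.324887.
Target gain for A = 4.5: g* = 1 − 1/4.5 = 0.7778.
Additional gain needed = 0.7778 − 0.324887 = 0.45.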